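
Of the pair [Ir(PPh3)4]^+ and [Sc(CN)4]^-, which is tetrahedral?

[Sc(CN)4]^-

For [Ir(PPh3)4]^+: Summing ligand charges against the +1 overall charge gives an oxidation state of +1 for iridium. Group 9 minus oxidation state 1 gives a d⁸ configuration. A 5d d⁸ ion has a large crystal-field splitting; square planar leaves the high-energy d_{x²−y²} orbital empty and maximises CFSE. → square planar.
For [Sc(CN)4]^-: Ligand charges: each cyanide is −1. With an overall charge of −1 the scandium centre must be in the +3 oxidation state. Scandium is a group-3 element; Sc(III) is therefore d⁰. A d⁰ ion has no crystal-field stabilisation preference between square planar and tetrahedral, so four ligands adopt the sterically favoured tetrahedral geometry. → tetrahedral.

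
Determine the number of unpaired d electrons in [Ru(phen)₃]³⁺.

1

Ligand charges: 1,10-phenanthroline is neutral. With an overall charge of +3 the ruthenium centre must be in the +3 oxidation state.
Ru sits in group 8, so the d-electron count is 8 − 3 = 5.
Counting donor atoms: 3×1,10-phenanthroline (bidentate) → 6 donors. Coordination number = 6.
The spin state decides the count: a 4d ion has a large Δₒ and is invariably low-spin.
An octahedral low-spin d⁵ ion is t₂g⁵e_g⁰, giving 1 unpaired electron.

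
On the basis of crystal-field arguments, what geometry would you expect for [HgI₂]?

Ligand charges: each iodide is −1. With an overall charge of 0 the mercury centre must be in the +2 oxidation state.
Group 12 minus oxidation state 2 gives a d¹⁰ configuration.
Coordination number: 2.
A d¹⁰ ion with only two ligands adopts a linear arrangement (sp hybridisation; no CFSE preference).

linear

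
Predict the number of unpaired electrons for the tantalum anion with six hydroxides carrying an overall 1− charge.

0

Summing ligand charges against the −1 overall charge gives an oxidation state of +5 for tantalum.
Ta sits in group 5, so the d-electron count is 5 − 5 = 0.
In an octahedral field the d⁰ configuration is t₂g⁰e_g⁰, giving 0 unpaired electrons.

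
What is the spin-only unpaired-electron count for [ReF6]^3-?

2 unpaired electrons

Ligand charges: each fluoride is −1. With an overall charge of −3 the rhenium centre must be in the +3 oxidation state.
Rhenium is a group-7 element; Re(III) is therefore d⁴.
The spin state decides the count: a 5d ion has a large Δₒ and is invariably low-spin.
An octahedral low-spin d⁴ ion is t₂g⁴e_g⁰, giving 2 unpaired electrons.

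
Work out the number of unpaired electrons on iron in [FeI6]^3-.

5

Summing ligand charges against the −3 overall charge gives an oxidation state of +3 for iron.
Iron is a group-8 element; Fe(III) is therefore d⁵.
The spin state decides the count: Iodide is a weak-field ligand for a first-row metal, so the complex is high-spin.
An octahedral high-spin d⁵ ion is t₂g³e_g², giving 5 unpaired electrons.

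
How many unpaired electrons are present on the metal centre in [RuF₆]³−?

1 unpaired electron

Each fluoride is −1; balancing the −3 overall charge requires Ru(III).
Ru sits in group 8, so the d-electron count is 8 − 3 = 5.
The spin state decides the count: a 4d ion has a large Δₒ and is invariably low-spin.
An octahedral low-spin d⁵ ion is t₂g⁵e_g⁰, giving 1 unpaired electron.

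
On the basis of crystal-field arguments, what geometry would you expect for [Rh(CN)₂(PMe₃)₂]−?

square planar

Ligand charges: each cyanide is −1; trimethylphosphine is neutral. With an overall charge of −1 the rhodium centre must be in the +1 oxidation state.
Group 9 minus oxidation state 1 gives a d⁸ configuration.
Coordination number: 4.
A 4d d⁸ ion has a large crystal-field splitting; square planar leaves the high-energy d_{x²−y²} orbital empty and maximises CFSE.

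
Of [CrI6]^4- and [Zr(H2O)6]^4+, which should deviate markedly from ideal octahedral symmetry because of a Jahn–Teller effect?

[CrI6]^4-: Ligand charges: each iodide is −1. With an overall charge of −4 the chromium centre must be in the +2 oxidation state. Cr sits in group 6, so the d-electron count is 6 − 2 = 4. Iodide is a weak-field ligand for a first-row metal, so the complex is high-spin. The t₂g³e_g¹ (high-spin) configuration has an unevenly filled e_g set; the Jahn–Teller theorem predicts a tetragonal distortion (typically axial elongation) to lift the degeneracy.
[Zr(H2O)6]^4+: Ligand charges: water is neutral. With an overall charge of +4 the zirconium centre must be in the +4 oxidation state. Zirconium is a group-4 element; Zr(IV) is therefore d⁰. The d⁰ configuration leaves the e_g set evenly filled (or empty) — no strong Jahn–Teller driving force.

[CrI6]^4-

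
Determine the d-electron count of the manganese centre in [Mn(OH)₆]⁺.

d⁰

Each hydroxide is −1; balancing the +1 overall charge requires Mn(VII).
Manganese is a group-7 element; Mn(VII) is therefore d⁰.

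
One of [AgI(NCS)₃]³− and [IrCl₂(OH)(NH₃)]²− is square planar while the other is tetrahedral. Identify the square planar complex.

For [AgI(NCS)₃]³−: Summing ligand charges against the −3 overall charge gives an oxidation state of +1 for silver. Silver is a group-11 element; Ag(I) is therefore d¹⁰. A d¹⁰ ion has no crystal-field stabilisation preference between square planar and tetrahedral, so four ligands adopt the sterically favoured tetrahedral geometry. → tetrahedral.
For [IrCl₂(OH)(NH₃)]²−: Each chloride is −1; each hydroxide is −1; ammonia is neutral; balancing the −2 overall charge requires Ir(I). Iridium is a group-9 element; Ir(I) is therefore d⁸. A 5d d⁸ ion has a large crystal-field splitting; square planar leaves the high-energy d_{x²−y²} orbital empty and maximises CFSE. → square planar.

[IrCl₂(OH)(NH₃)]²−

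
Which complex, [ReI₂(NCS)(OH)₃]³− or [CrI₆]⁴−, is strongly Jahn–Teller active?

[ReI₂(NCS)(OH)₃]³−: Each iodide is −1; each isothiocyanate is −1; each hydroxide is −1; balancing the −3 overall charge requires Re(III). Group 7 minus oxidation state 3 gives a d⁴ configuration. A 5d ion has a large Δₒ and is invariably low-spin. The d⁴ configuration leaves the e_g set evenly filled (or empty) — no strong Jahn–Teller driving force.
[CrI₆]⁴−: Each iodide is −1; balancing the −4 overall charge requires Cr(II). Cr sits in group 6, so the d-electron count is 6 − 2 = 4. Iodide is a weak-field ligand for a first-row metal, so the complex is high-spin. The t₂g³e_g¹ (high-spin) configuration has an unevenly filled e_g set; the Jahn–Teller theorem predicts a tetragonal distortion (typically axial elongation) to lift the degeneracy.

[CrI₆]⁴−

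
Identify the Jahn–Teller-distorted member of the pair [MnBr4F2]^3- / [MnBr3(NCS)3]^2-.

[MnBr4F2]^3-

[MnBr4F2]^3-: Summing ligand charges against the −3 overall charge gives an oxidation state of +3 for manganese. Mn sits in group 7, so the d-electron count is 7 − 3 = 4. Bromide and fluoride are weak-field ligands for a first-row metal, so the complex is high-spin. The t₂g³e_g¹ (high-spin) configuration has an unevenly filled e_g set; the Jahn–Teller theorem predicts a tetragonal distortion (typically axial elongation) to lift the degeneracy.
[MnBr3(NCS)3]^2-: Each bromide is −1; each isothiocyanate is −1; balancing the −2 overall charge requires Mn(IV). Group 7 minus oxidation state 4 gives a d³ configuration. The d³ configuration leaves the e_g set evenly filled (or empty) — no strong Jahn–Teller driving force.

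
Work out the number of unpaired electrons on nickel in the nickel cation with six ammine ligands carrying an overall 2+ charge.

Summing ligand charges against the +2 overall charge gives an oxidation state of +2 for nickel.
Ni sits in group 10, so the d-electron count is 10 − 2 = 8.
In an octahedral field the d⁸ configuration is t₂g⁶e_g² (only one arrangement possible), giving 2 unpaired electrons.

2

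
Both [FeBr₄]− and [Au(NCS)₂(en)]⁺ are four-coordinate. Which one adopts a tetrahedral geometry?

[FeBr₄]−

For [FeBr₄]−: Summing ligand charges against the −1 overall charge gives an oxidation state of +3 for iron. Iron is a group-8 element; Fe(III) is therefore d⁵. A high-spin d⁵ ion has zero CFSE in either geometry, so four ligands adopt the sterically favoured tetrahedral geometry. → tetrahedral.
For [Au(NCS)₂(en)]⁺: Each isothiocyanate is −1; ethylenediamine is neutral; balancing the +1 overall charge requires Au(III). Group 11 minus oxidation state 3 gives a d⁸ configuration. A 5d d⁸ ion has a large crystal-field splitting; square planar leaves the high-energy d_{x²−y²} orbital empty and maximises CFSE. → square planar.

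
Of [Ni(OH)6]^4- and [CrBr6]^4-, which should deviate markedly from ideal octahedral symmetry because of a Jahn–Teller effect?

[CrBr6]^4-

[Ni(OH)6]^4-: Summing ligand charges against the −4 overall charge gives an oxidation state of +2 for nickel. Group 10 minus oxidation state 2 gives a d⁸ configuration. The d⁸ configuration leaves the e_g set evenly filled (or empty) — no strong Jahn–Teller driving force.
[CrBr6]^4-: Ligand charges: each bromide is −1. With an overall charge of −4 the chromium centre must be in the +2 oxidation state. Group 6 minus oxidation state 2 gives a d⁴ configuration. Bromide is a weak-field ligand for a first-row metal, so the complex is high-spin. The t₂g³e_g¹ (high-spin) configuration has an unevenly filled e_g set; the Jahn–Teller theorem predicts a tetragonal distortion (typically axial elongation) to lift the degeneracy.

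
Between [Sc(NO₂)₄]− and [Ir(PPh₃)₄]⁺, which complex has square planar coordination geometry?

[Ir(PPh₃)₄]⁺

For [Sc(NO₂)₄]−: Summing ligand charges against the −1 overall charge gives an oxidation state of +3 for scandium. Scandium is a group-3 element; Sc(III) is therefore d⁰. A d⁰ ion has no crystal-field stabilisation preference between square planar and tetrahedral, so four ligands adopt the sterically favoured tetrahedral geometry. → tetrahedral.
For [Ir(PPh₃)₄]⁺: Triphenylphosphine is neutral; balancing the +1 overall charge requires Ir(I). Group 9 minus oxidation state 1 gives a d⁸ configuration. A 5d d⁸ ion has a large crystal-field splitting; square planar leaves the high-energy d_{x²−y²} orbital empty and maximises CFSE. → square planar.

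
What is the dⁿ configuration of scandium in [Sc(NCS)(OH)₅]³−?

d0

Each isothiocyanate is −1; each hydroxide is −1; balancing the −3 overall charge requires Sc(III).
Sc sits in group 3, so the d-electron count is 3 − 3 = 0.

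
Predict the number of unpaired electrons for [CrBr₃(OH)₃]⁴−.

4

Each bromide is −1; each hydroxide is −1; balancing the −4 overall charge requires Cr(II).
Group 6 minus oxidation state 2 gives a d⁴ configuration.
The spin state decides the count: Bromide and hydroxide are weak-field ligands for a first-row metal, so the complex is high-spin.
An octahedral high-spin d⁴ ion is t₂g³e_g¹, giving 4 unpaired electrons.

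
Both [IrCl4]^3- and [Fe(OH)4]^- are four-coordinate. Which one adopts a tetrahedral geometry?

For [IrCl4]^3-: Each chloride is −1; balancing the −3 overall charge requires Ir(I). Ir sits in group 9, so the d-electron count is 9 − 1 = 8. A 5d d⁸ ion has a large crystal-field splitting; square planar leaves the high-energy d_{x²−y²} orbital empty and maximises CFSE. → square planar.
For [Fe(OH)4]^-: Summing ligand charges against the −1 overall charge gives an oxidation state of +3 for iron. Group 8 minus oxidation state 3 gives a d⁵ configuration. A high-spin d⁵ ion has zero CFSE in either geometry, so four ligands adopt the sterically favoured tetrahedral geometry. → tetrahedral.

[Fe(OH)4]^-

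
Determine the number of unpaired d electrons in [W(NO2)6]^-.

Summing ligand charges against the −1 overall charge gives an oxidation state of +5 for tungsten.
Group 6 minus oxidation state 5 gives a d¹ configuration.
In an octahedral field the d¹ configuration is t₂g¹e_g⁰ (only one arrangement possible), giving 1 unpaired electron.

1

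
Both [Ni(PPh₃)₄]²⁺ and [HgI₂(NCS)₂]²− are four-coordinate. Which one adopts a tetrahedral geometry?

For [Ni(PPh₃)₄]²⁺: Ligand charges: triphenylphosphine is neutral. With an overall charge of +2 the nickel centre must be in the +2 oxidation state. Group 10 minus oxidation state 2 gives a d⁸ configuration. Triphenylphosphine is a strong-field ligand (high in the spectrochemical series). A 3d d⁸ ion with strong-field ligands gains enough CFSE to favour square planar over tetrahedral. → square planar.
For [HgI₂(NCS)₂]²−: Ligand charges: each iodide is −1; each isothiocyanate is −1. With an overall charge of −2 the mercury centre must be in the +2 oxidation state. Hg sits in group 12, so the d-electron count is 12 − 2 = 10. A d¹⁰ ion has no crystal-field stabilisation preference between square planar and tetrahedral, so four ligands adopt the sterically favoured tetrahedral geometry. → tetrahedral.

[HgI₂(NCS)₂]²−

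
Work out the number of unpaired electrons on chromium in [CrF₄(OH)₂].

0 unpaired electrons

Each fluoride is −1; each hydroxide is −1; balancing the 0 overall charge requires Cr(VI).
Cr sits in group 6, so the d-electron count is 6 − 6 = 0.
In an octahedral field the d⁰ configuration is t₂g⁰e_g⁰, giving 0 unpaired electrons.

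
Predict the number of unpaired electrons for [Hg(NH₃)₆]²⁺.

Ligand charges: ammonia is neutral. With an overall charge of +2 the mercury centre must be in the +2 oxidation state.
Mercury is a group-12 element; Hg(II) is therefore d¹⁰.
In an octahedral field the d¹⁰ configuration is t₂g⁶e_g⁴, giving 0 unpaired electrons.

0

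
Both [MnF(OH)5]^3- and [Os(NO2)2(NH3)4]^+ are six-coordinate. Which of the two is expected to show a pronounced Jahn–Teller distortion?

[MnF(OH)5]^3-: Ligand charges: each fluoride is −1; each hydroxide is −1. With an overall charge of −3 the manganese centre must be in the +3 oxidation state. Manganese is a group-7 element; Mn(III) is therefore d⁴. Fluoride and hydroxide are weak-field ligands for a first-row metal, so the complex is high-spin. The t₂g³e_g¹ (high-spin) configuration has an unevenly filled e_g set; the Jahn–Teller theorem predicts a tetragonal distortion (typically axial elongation) to lift the degeneracy.
[Os(NO2)2(NH3)4]^+: Ligand charges: each nitro (N-bound nitrite) is −1; ammonia is neutral. With an overall charge of +1 the osmium centre must be in the +3 oxidation state. Os sits in group 8, so the d-electron count is 8 − 3 = 5. A 5d ion has a large Δₒ and is invariably low-spin. The d⁵ configuration leaves the e_g set evenly filled (or empty) — no strong Jahn–Teller driving force.

[MnF(OH)5]^3-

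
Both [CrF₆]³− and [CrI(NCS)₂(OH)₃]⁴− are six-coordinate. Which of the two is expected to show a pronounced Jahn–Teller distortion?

[CrI(NCS)₂(OH)₃]⁴−

[CrF₆]³−: Summing ligand charges against the −3 overall charge gives an oxidation state of +3 for chromium. Cr sits in group 6, so the d-electron count is 6 − 3 = 3. The d³ configuration leaves the e_g set evenly filled (or empty) — no strong Jahn–Teller driving force.
[CrI(NCS)₂(OH)₃]⁴−: Ligand charges: each iodide is −1; each isothiocyanate is −1; each hydroxide is −1. With an overall charge of −4 the chromium centre must be in the +2 oxidation state. Group 6 minus oxidation state 2 gives a d⁴ configuration. Hydroxide, iodide, and isothiocyanate are weak-field ligands for a first-row metal, so the complex is high-spin. The t₂g³e_g¹ (high-spin) configuration has an unevenly filled e_g set; the Jahn–Teller theorem predicts a tetragonal distortion (typically axial elongation) to lift the degeneracy.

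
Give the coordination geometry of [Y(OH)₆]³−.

octahedral

Each hydroxide is −1; balancing the −3 overall charge requires Y(III).
Yttrium is a group-3 element; Y(III) is therefore d⁰.
Coordination number: 6.
Six donors around a single metal centre give an octahedral coordination sphere.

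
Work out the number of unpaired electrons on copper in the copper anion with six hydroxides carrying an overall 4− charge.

1 unpaired electron

Each hydroxide is −1; balancing the −4 overall charge requires Cu(II).
Cu sits in group 11, so the d-electron count is 11 − 2 = 9.
In an octahedral field the d⁹ configuration is t₂g⁶e_g³ (only one arrangement possible), giving 1 unpaired electron.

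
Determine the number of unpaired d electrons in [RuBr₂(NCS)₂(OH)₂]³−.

Each bromide is −1; each isothiocyanate is −1; each hydroxide is −1; balancing the −3 overall charge requires Ru(III).
Group 8 minus oxidation state 3 gives a d⁵ configuration.
The spin state decides the count: a 4d ion has a large Δₒ and is invariably low-spin.
An octahedral low-spin d⁵ ion is t₂g⁵e_g⁰, giving 1 unpaired electron.

1 unpaired electron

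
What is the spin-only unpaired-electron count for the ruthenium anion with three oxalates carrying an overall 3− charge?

Each oxalate is −2; balancing the −3 overall charge requires Ru(III).
Ru sits in group 8, so the d-electron count is 8 − 3 = 5.
Counting donor atoms: 3×oxalate (bidentate) → 6 donors. Coordination number = 6.
The spin state decides the count: a 4d ion has a large Δₒ and is invariably low-spin.
An octahedral low-spin d⁵ ion is t₂g⁵e_g⁰, giving 1 unpaired electron.

1 unpaired electron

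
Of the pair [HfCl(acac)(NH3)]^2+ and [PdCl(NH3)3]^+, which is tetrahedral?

For [HfCl(acac)(NH3)]^2+: Ligand charges: each chloride is −1; each acetylacetonate is −1; ammonia is neutral. With an overall charge of +2 the hafnium centre must be in the +4 oxidation state. Hf sits in group 4, so the d-electron count is 4 − 4 = 0. A d⁰ ion has no crystal-field stabilisation preference between square planar and tetrahedral, so four ligands adopt the sterically favoured tetrahedral geometry. → tetrahedral.
For [PdCl(NH3)3]^+: Ligand charges: each chloride is −1; ammonia is neutral. With an overall charge of +1 the palladium centre must be in the +2 oxidation state. Palladium is a group-10 element; Pd(II) is therefore d⁸. A 4d d⁸ ion has a large crystal-field splitting; square planar leaves the high-energy d_{x²−y²} orbital empty and maximises CFSE. → square planar.

[HfCl(acac)(NH3)]^2+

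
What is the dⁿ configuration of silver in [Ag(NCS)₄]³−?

Summing ligand charges against the −3 overall charge gives an oxidation state of +1 for silver.
Silver is a group-11 element; Ag(I) is therefore d¹⁰.

d10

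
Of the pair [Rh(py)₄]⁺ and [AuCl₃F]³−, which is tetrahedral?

[AuCl₃F]³−

For [Rh(py)₄]⁺: Pyridine is neutral; balancing the +1 overall charge requires Rh(I). Group 9 minus oxidation state 1 gives a d⁸ configuration. A 4d d⁸ ion has a large crystal-field splitting; square planar leaves the high-energy d_{x²−y²} orbital empty and maximises CFSE. → square planar.
For [AuCl₃F]³−: Ligand charges: each chloride is −1; each fluoride is −1. With an overall charge of −3 the gold centre must be in the +1 oxidation state. Au sits in group 11, so the d-electron count is 11 − 1 = 10. A d¹⁰ ion has no crystal-field stabilisation preference between square planar and tetrahedral, so four ligands adopt the sterically favoured tetrahedral geometry. → tetrahedral.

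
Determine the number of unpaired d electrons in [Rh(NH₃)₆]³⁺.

Summing ligand charges against the +3 overall charge gives an oxidation state of +3 for rhodium.
Rh sits in group 9, so the d-electron count is 9 − 3 = 6.
The spin state decides the count: a 4d ion has a large Δₒ and is invariably low-spin.
An octahedral low-spin d⁶ ion is t₂g⁶e_g⁰, giving 0 unpaired electrons.

0 unpaired electrons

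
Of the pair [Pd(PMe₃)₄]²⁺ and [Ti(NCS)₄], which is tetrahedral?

For [Pd(PMe₃)₄]²⁺: Ligand charges: trimethylphosphine is neutral. With an overall charge of +2 the palladium centre must be in the +2 oxidation state. Group 10 minus oxidation state 2 gives a d⁸ configuration. A 4d d⁸ ion has a large crystal-field splitting; square planar leaves the high-energy d_{x²−y²} orbital empty and maximises CFSE. → square planar.
For [Ti(NCS)₄]: Ligand charges: each isothiocyanate is −1. With an overall charge of 0 the titanium centre must be in the +4 oxidation state. Group 4 minus oxidation state 4 gives a d⁰ configuration. A d⁰ ion has no crystal-field stabilisation preference between square planar and tetrahedral, so four ligands adopt the sterically favoured tetrahedral geometry. → tetrahedral.

[Ti(NCS)₄]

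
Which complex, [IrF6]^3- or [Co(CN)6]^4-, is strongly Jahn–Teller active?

[Co(CN)6]^4-

[IrF6]^3-: Ligand charges: each fluoride is −1. With an overall charge of −3 the iridium centre must be in the +3 oxidation state. Ir sits in group 9, so the d-electron count is 9 − 3 = 6. A 5d ion has a large Δₒ and is invariably low-spin. The d⁶ configuration leaves the e_g set evenly filled (or empty) — no strong Jahn–Teller driving force.
[Co(CN)6]^4-: Each cyanide is −1; balancing the −4 overall charge requires Co(II). Co sits in group 9, so the d-electron count is 9 − 2 = 7. Cyanide is a strong-field ligand (high in the spectrochemical series) for a first-row metal, so the complex is low-spin. The t₂g⁶e_g¹ (low-spin) configuration has an unevenly filled e_g set; the Jahn–Teller theorem predicts a tetragonal distortion (typically axial elongation) to lift the degeneracy.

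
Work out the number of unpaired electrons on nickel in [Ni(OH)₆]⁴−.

2

Ligand charges: each hydroxide is −1. With an overall charge of −4 the nickel centre must be in the +2 oxidation state.
Nickel is a group-10 element; Ni(II) is therefore d⁸.
In an octahedral field the d⁸ configuration is t₂g⁶e_g² (only one arrangement possible), giving 2 unpaired electrons.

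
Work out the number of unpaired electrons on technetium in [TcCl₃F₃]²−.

Ligand charges: each chloride is −1; each fluoride is −1. With an overall charge of −2 the technetium centre must be in the +4 oxidation state.
Technetium is a group-7 element; Tc(IV) is therefore d³.
In an octahedral field the d³ configuration is t₂g³e_g⁰ (only one arrangement possible), giving 3 unpaired electrons.

3 unpaired electrons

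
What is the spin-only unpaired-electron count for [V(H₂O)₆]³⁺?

2 unpaired electrons

Summing ligand charges against the +3 overall charge gives an oxidation state of +3 for vanadium.
Group 5 minus oxidation state 3 gives a d² configuration.
In an octahedral field the d² configuration is t₂g²e_g⁰ (only one arrangement possible), giving 2 unpaired electrons.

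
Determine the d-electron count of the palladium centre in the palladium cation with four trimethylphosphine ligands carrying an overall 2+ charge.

Trimethylphosphine is neutral; balancing the +2 overall charge requires Pd(II).
Pd sits in group 10, so the d-electron count is 10 − 2 = 8.

d8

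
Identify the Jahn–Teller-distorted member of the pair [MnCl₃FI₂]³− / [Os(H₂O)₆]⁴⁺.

[MnCl₃FI₂]³−

[MnCl₃FI₂]³−: Each chloride is −1; each fluoride is −1; each iodide is −1; balancing the −3 overall charge requires Mn(III). Group 7 minus oxidation state 3 gives a d⁴ configuration. Chloride, fluoride, and iodide are weak-field ligands for a first-row metal, so the complex is high-spin. The t₂g³e_g¹ (high-spin) configuration has an unevenly filled e_g set; the Jahn–Teller theorem predicts a tetragonal distortion (typically axial elongation) to lift the degeneracy.
[Os(H₂O)₆]⁴⁺: Summing ligand charges against the +4 overall charge gives an oxidation state of +4 for osmium. Group 8 minus oxidation state 4 gives a d⁴ configuration. A 5d ion has a large Δₒ and is invariably low-spin. The d⁴ configuration leaves the e_g set evenly filled (or empty) — no strong Jahn–Teller driving force.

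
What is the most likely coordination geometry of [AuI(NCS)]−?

Each iodide is −1; each isothiocyanate is −1; balancing the −1 overall charge requires Au(I).
Au sits in group 11, so the d-electron count is 11 − 1 = 10.
Coordination number: 2.
A d¹⁰ ion with only two ligands adopts a linear arrangement (sp hybridisation; no CFSE preference).

linear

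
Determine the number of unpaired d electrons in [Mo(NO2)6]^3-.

Each nitro (N-bound nitrite) is −1; balancing the −3 overall charge requires Mo(III).
Molybdenum is a group-6 element; Mo(III) is therefore d³.
In an octahedral field the d³ configuration is t₂g³e_g⁰ (only one arrangement possible), giving 3 unpaired electrons.

3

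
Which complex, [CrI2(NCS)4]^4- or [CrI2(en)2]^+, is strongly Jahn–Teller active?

[CrI2(NCS)4]^4-

[CrI2(NCS)4]^4-: Ligand charges: each iodide is −1; each isothiocyanate is −1. With an overall charge of −4 the chromium centre must be in the +2 oxidation state. Group 6 minus oxidation state 2 gives a d⁴ configuration. Iodide and isothiocyanate are weak-field ligands for a first-row metal, so the complex is high-spin. The t₂g³e_g¹ (high-spin) configuration has an unevenly filled e_g set; the Jahn–Teller theorem predicts a tetragonal distortion (typically axial elongation) to lift the degeneracy.
[CrI2(en)2]^+: Each iodide is −1; ethylenediamine is neutral; balancing the +1 overall charge requires Cr(III). Group 6 minus oxidation state 3 gives a d³ configuration. The d³ configuration leaves the e_g set evenly filled (or empty) — no strong Jahn–Teller driving force.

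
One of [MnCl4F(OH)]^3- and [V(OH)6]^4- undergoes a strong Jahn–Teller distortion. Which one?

[MnCl4F(OH)]^3-: Each chloride is −1; each fluoride is −1; each hydroxide is −1; balancing the −3 overall charge requires Mn(III). Mn sits in group 7, so the d-electron count is 7 − 3 = 4. Chloride, fluoride, and hydroxide are weak-field ligands for a first-row metal, so the complex is high-spin. The t₂g³e_g¹ (high-spin) configuration has an unevenly filled e_g set; the Jahn–Teller theorem predicts a tetragonal distortion (typically axial elongation) to lift the degeneracy.
[V(OH)6]^4-: Summing ligand charges against the −4 overall charge gives an oxidation state of +2 for vanadium. Vanadium is a group-5 element; V(II) is therefore d³. The d³ configuration leaves the e_g set evenly filled (or empty) — no strong Jahn–Teller driving force.

[MnCl4F(OH)]^3-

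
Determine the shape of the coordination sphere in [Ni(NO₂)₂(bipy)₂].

octahedral

Ligand charges: each nitro (N-bound nitrite) is −1; 2,2′-bipyridine is neutral. With an overall charge of 0 the nickel centre must be in the +2 oxidation state.
Nickel is a group-10 element; Ni(II) is therefore d⁸.
Counting donor atoms: 2×nitro (N-bound nitrite) (monodentate) → 2 donors; 2×2,2′-bipyridine (bidentate) → 4 donors. Coordination number = 6.
Six donors around a single metal centre give an octahedral coordination sphere.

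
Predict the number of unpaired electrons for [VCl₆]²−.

Summing ligand charges against the −2 overall charge gives an oxidation state of +4 for vanadium.
V sits in group 5, so the d-electron count is 5 − 4 = 1.
In an octahedral field the d¹ configuration is t₂g¹e_g⁰ (only one arrangement possible), giving 1 unpaired electron.

1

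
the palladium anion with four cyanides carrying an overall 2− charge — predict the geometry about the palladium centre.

Ligand charges: each cyanide is −1. With an overall charge of −2 the palladium centre must be in the +2 oxidation state.
Palladium is a group-10 element; Pd(II) is therefore d⁸.
With 4 monodentate ligands the coordination number is 4.
A 4d d⁸ ion has a large crystal-field splitting; square planar leaves the high-energy d_{x²−y²} orbital empty and maximises CFSE.

square planar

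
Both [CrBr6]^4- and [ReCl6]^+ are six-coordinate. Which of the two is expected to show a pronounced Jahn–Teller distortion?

[CrBr6]^4-

[CrBr6]^4-: Summing ligand charges against the −4 overall charge gives an oxidation state of +2 for chromium. Cr sits in group 6, so the d-electron count is 6 − 2 = 4. Bromide is a weak-field ligand for a first-row metal, so the complex is high-spin. The t₂g³e_g¹ (high-spin) configuration has an unevenly filled e_g set; the Jahn–Teller theorem predicts a tetragonal distortion (typically axial elongation) to lift the degeneracy.
[ReCl6]^+: Summing ligand charges against the +1 overall charge gives an oxidation state of +7 for rhenium. Rhenium is a group-7 element; Re(VII) is therefore d⁰. The d⁰ configuration leaves the e_g set evenly filled (or empty) — no strong Jahn–Teller driving force.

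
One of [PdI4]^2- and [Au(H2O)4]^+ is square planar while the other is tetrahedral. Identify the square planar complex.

[PdI4]^2-

For [PdI4]^2-: Summing ligand charges against the −2 overall charge gives an oxidation state of +2 for palladium. Group 10 minus oxidation state 2 gives a d⁸ configuration. A 4d d⁸ ion has a large crystal-field splitting; square planar leaves the high-energy d_{x²−y²} orbital empty and maximises CFSE. → square planar.
For [Au(H2O)4]^+: Summing ligand charges against the +1 overall charge gives an oxidation state of +1 for gold. Group 11 minus oxidation state 1 gives a d¹⁰ configuration. A d¹⁰ ion has no crystal-field stabilisation preference between square planar and tetrahedral, so four ligands adopt the sterically favoured tetrahedral geometry. → tetrahedral.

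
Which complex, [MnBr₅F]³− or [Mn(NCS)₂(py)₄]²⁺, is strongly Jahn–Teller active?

[MnBr₅F]³−

[MnBr₅F]³−: Summing ligand charges against the −3 overall charge gives an oxidation state of +3 for manganese. Group 7 minus oxidation state 3 gives a d⁴ configuration. Bromide and fluoride are weak-field ligands for a first-row metal, so the complex is high-spin. The t₂g³e_g¹ (high-spin) configuration has an unevenly filled e_g set; the Jahn–Teller theorem predicts a tetragonal distortion (typically axial elongation) to lift the degeneracy.
[Mn(NCS)₂(py)₄]²⁺: Summing ligand charges against the +2 overall charge gives an oxidation state of +4 for manganese. Manganese is a group-7 element; Mn(IV) is therefore d³. The d³ configuration leaves the e_g set evenly filled (or empty) — no strong Jahn–Teller driving force.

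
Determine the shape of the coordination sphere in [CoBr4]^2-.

Ligand charges: each bromide is −1. With an overall charge of −2 the cobalt centre must be in the +2 oxidation state.
Co sits in group 9, so the d-electron count is 9 − 2 = 7.
Coordination number: 4.
Bromide is a weak-field ligand.
For a high-spin 3d d⁷ ion with weak-field ligands the small Δₜ gives little square-planar CFSE advantage, so four ligands adopt the sterically favoured tetrahedral geometry.

tetrahedral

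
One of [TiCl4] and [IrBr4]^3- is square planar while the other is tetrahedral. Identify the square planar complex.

[IrBr4]^3-

For [TiCl4]: Each chloride is −1; balancing the 0 overall charge requires Ti(IV). Ti sits in group 4, so the d-electron count is 4 − 4 = 0. A d⁰ ion has no crystal-field stabilisation preference between square planar and tetrahedral, so four ligands adopt the sterically favoured tetrahedral geometry. → tetrahedral.
For [IrBr4]^3-: Summing ligand charges against the −3 overall charge gives an oxidation state of +1 for iridium. Group 9 minus oxidation state 1 gives a d⁸ configuration. A 5d d⁸ ion has a large crystal-field splitting; square planar leaves the high-energy d_{x²−y²} orbital empty and maximises CFSE. → square planar.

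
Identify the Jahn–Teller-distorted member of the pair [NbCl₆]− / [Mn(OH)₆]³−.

[NbCl₆]−: Ligand charges: each chloride is −1. With an overall charge of −1 the niobium centre must be in the +5 oxidation state. Niobium is a group-5 element; Nb(V) is therefore d⁰. The d⁰ configuration leaves the e_g set evenly filled (or empty) — no strong Jahn–Teller driving force.
[Mn(OH)₆]³−: Ligand charges: each hydroxide is −1. With an overall charge of −3 the manganese centre must be in the +3 oxidation state. Manganese is a group-7 element; Mn(III) is therefore d⁴. Hydroxide is a weak-field ligand for a first-row metal, so the complex is high-spin. The t₂g³e_g¹ (high-spin) configuration has an unevenly filled e_g set; the Jahn–Teller theorem predicts a tetragonal distortion (typically axial elongation) to lift the degeneracy.

[Mn(OH)₆]³−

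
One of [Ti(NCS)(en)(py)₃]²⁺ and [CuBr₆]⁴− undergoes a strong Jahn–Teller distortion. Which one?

[Ti(NCS)(en)(py)₃]²⁺: Summing ligand charges against the +2 overall charge gives an oxidation state of +3 for titanium. Ti sits in group 4, so the d-electron count is 4 − 3 = 1. The d¹ configuration leaves the e_g set evenly filled (or empty) — no strong Jahn–Teller driving force.
[CuBr₆]⁴−: Ligand charges: each bromide is −1. With an overall charge of −4 the copper centre must be in the +2 oxidation state. Copper is a group-11 element; Cu(II) is therefore d⁹. The t₂g⁶e_g³ configuration has an unevenly filled e_g set; the Jahn–Teller theorem predicts a tetragonal distortion (typically axial elongation) to lift the degeneracy.

[CuBr₆]⁴−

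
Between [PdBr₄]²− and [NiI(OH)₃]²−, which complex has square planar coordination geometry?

For [PdBr₄]²−: Each bromide is −1; balancing the −2 overall charge requires Pd(II). Palladium is a group-10 element; Pd(II) is therefore d⁸. A 4d d⁸ ion has a large crystal-field splitting; square planar leaves the high-energy d_{x²−y²} orbital empty and maximises CFSE. → square planar.
For [NiI(OH)₃]²−: Each iodide is −1; each hydroxide is −1; balancing the −2 overall charge requires Ni(II). Group 10 minus oxidation state 2 gives a d⁸ configuration. Hydroxide and iodide are weak-field ligands. With weak-field ligands the CFSE gain from square planar is small, so a 3d d⁸ ion takes the sterically preferred tetrahedral geometry. → tetrahedral.

[PdBr₄]²−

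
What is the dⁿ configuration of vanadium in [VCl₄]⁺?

Ligand charges: each chloride is −1. With an overall charge of +1 the vanadium centre must be in the +5 oxidation state.
V sits in group 5, so the d-electron count is 5 − 5 = 0.

d⁰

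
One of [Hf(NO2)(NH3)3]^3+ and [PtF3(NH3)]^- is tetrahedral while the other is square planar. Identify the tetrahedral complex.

[Hf(NO2)(NH3)3]^3+

For [Hf(NO2)(NH3)3]^3+: Summing ligand charges against the +3 overall charge gives an oxidation state of +4 for hafnium. Hafnium is a group-4 element; Hf(IV) is therefore d⁰. A d⁰ ion has no crystal-field stabilisation preference between square planar and tetrahedral, so four ligands adopt the sterically favoured tetrahedral geometry. → tetrahedral.
For [PtF3(NH3)]^-: Ligand charges: each fluoride is −1; ammonia is neutral. With an overall charge of −1 the platinum centre must be in the +2 oxidation state. Group 10 minus oxidation state 2 gives a d⁸ configuration. A 5d d⁸ ion has a large crystal-field splitting; square planar leaves the high-energy d_{x²−y²} orbital empty and maximises CFSE. → square planar.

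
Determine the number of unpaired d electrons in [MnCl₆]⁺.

Each chloride is −1; balancing the +1 overall charge requires Mn(VII).
Group 7 minus oxidation state 7 gives a d⁰ configuration.
In an octahedral field the d⁰ configuration is t₂g⁰e_g⁰, giving 0 unpaired electrons.

0 unpaired electrons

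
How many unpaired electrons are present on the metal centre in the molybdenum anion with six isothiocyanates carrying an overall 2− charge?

Summing ligand charges against the −2 overall charge gives an oxidation state of +4 for molybdenum.
Molybdenum is a group-6 element; Mo(IV) is therefore d².
In an octahedral field the d² configuration is t₂g²e_g⁰ (only one arrangement possible), giving 2 unpaired electrons.

2 unpaired electrons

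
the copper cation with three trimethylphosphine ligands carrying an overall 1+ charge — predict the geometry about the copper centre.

Ligand charges: trimethylphosphine is neutral. With an overall charge of +1 the copper centre must be in the +1 oxidation state.
Group 11 minus oxidation state 1 gives a d¹⁰ configuration.
With 3 monodentate ligands the coordination number is 3.
Three ligands around a d¹⁰ centre minimise repulsion in a trigonal-planar arrangement.

trigonal planar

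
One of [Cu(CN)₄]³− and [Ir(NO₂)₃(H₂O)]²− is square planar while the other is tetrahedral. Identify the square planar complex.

For [Cu(CN)₄]³−: Ligand charges: each cyanide is −1. With an overall charge of −3 the copper centre must be in the +1 oxidation state. Copper is a group-11 element; Cu(I) is therefore d¹⁰. A d¹⁰ ion has no crystal-field stabilisation preference between square planar and tetrahedral, so four ligands adopt the sterically favoured tetrahedral geometry. → tetrahedral.
For [Ir(NO₂)₃(H₂O)]²−: Each nitro (N-bound nitrite) is −1; water is neutral; balancing the −2 overall charge requires Ir(I). Group 9 minus oxidation state 1 gives a d⁸ configuration. A 5d d⁸ ion has a large crystal-field splitting; square planar leaves the high-energy d_{x²−y²} orbital empty and maximises CFSE. → square planar.

[Ir(NO₂)₃(H₂O)]²−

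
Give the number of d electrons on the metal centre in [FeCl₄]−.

d5

Summing ligand charges against the −1 overall charge gives an oxidation state of +3 for iron.
Group 8 minus oxidation state 3 gives a d⁵ configuration.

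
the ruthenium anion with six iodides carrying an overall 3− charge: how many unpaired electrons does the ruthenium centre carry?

Ligand charges: each iodide is −1. With an overall charge of −3 the ruthenium centre must be in the +3 oxidation state.
Ru sits in group 8, so the d-electron count is 8 − 3 = 5.
The spin state decides the count: a 4d ion has a large Δₒ and is invariably low-spin.
An octahedral low-spin d⁵ ion is t₂g⁵e_g⁰, giving 1 unpaired electron.

1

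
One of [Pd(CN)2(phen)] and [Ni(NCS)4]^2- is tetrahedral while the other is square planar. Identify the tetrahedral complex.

For [Pd(CN)2(phen)]: Ligand charges: each cyanide is −1; 1,10-phenanthroline is neutral. With an overall charge of 0 the palladium centre must be in the +2 oxidation state. Pd sits in group 10, so the d-electron count is 10 − 2 = 8. A 4d d⁸ ion has a large crystal-field splitting; square planar leaves the high-energy d_{x²−y²} orbital empty and maximises CFSE. → square planar.
For [Ni(NCS)4]^2-: Ligand charges: each isothiocyanate is −1. With an overall charge of −2 the nickel centre must be in the +2 oxidation state. Group 10 minus oxidation state 2 gives a d⁸ configuration. Isothiocyanate is a weak-field ligand. With weak-field ligands the CFSE gain from square planar is small, so a 3d d⁸ ion takes the sterically preferred tetrahedral geometry. → tetrahedral.

[Ni(NCS)4]^2-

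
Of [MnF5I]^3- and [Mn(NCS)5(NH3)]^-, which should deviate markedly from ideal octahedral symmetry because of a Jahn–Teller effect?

[MnF5I]^3-

[MnF5I]^3-: Each fluoride is −1; each iodide is −1; balancing the −3 overall charge requires Mn(III). Mn sits in group 7, so the d-electron count is 7 − 3 = 4. Fluoride and iodide are weak-field ligands for a first-row metal, so the complex is high-spin. The t₂g³e_g¹ (high-spin) configuration has an unevenly filled e_g set; the Jahn–Teller theorem predicts a tetragonal distortion (typically axial elongation) to lift the degeneracy.
[Mn(NCS)5(NH3)]^-: Each isothiocyanate is −1; ammonia is neutral; balancing the −1 overall charge requires Mn(IV). Mn sits in group 7, so the d-electron count is 7 − 4 = 3. The d³ configuration leaves the e_g set evenly filled (or empty) — no strong Jahn–Teller driving force.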